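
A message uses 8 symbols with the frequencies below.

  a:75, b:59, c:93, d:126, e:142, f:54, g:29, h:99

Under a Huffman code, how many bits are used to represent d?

3

Build the tree from the bottom:
merge g(29) and f(54): 83
merge b(59) and a(75): 134
merge 83 and c(93): 176
merge h(99) and d(126): 225
merge 134 and e(142): 276
merge 176 and 225: 401
merge 276 and 401: 677
d's leaf is at depth 3, giving a 3-bit codeword.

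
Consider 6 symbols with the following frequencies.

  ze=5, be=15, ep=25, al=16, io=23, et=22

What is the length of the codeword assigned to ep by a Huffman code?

2

Huffman merges, smallest pair first:
ze(5) + be(15) → 20
al(16) + 20 → 36
et(22) + io(23) → 45
ep(25) + 36 → 61
45 + 61 → 106
ep sits 2 levels below the root, so its codeword is 2 bits.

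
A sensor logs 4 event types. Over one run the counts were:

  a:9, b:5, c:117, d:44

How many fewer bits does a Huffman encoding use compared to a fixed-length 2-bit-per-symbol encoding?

Fixed-length: 2 bits × 175 symbols = 350 bits.
Huffman merges:
combine b(5), a(9) → 14
combine 14, d(44) → 58
combine 58, c(117) → 175
Huffman total = 14 + 58 + 175 = 247 bits.
Saving = 350 − 247 = 103 bits.

103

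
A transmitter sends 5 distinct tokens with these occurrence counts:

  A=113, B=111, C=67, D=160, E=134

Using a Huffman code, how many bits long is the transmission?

1348

Merge the two smallest weights repeatedly:
combine C(67), B(111) → 178
combine A(113), E(134) → 247
combine D(160), 178 → 338
combine 247, 338 → 585
Total encoded bits = sum of merged weights = 178 + 247 + 338 + 585 = 1348.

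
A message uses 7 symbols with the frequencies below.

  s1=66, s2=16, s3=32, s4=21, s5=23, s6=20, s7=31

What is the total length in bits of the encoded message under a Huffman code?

Build the Huffman tree bottom-up:
combine s2(16), s6(20) → 36
combine s4(21), s5(23) → 44
combine s7(31), s3(32) → 63
combine 36, 44 → 80
combine 63, s1(66) → 129
combine 80, 129 → 209
Each symbol's bit-cost is frequency × depth; summing gives 561 bits (equivalently 36 + 44 + 63 + 80 + 129 + 209).

561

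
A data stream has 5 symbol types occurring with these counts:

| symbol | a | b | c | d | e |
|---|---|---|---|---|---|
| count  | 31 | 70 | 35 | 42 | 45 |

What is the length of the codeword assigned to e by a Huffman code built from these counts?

2

Build the tree from the bottom:
combine a(31), c(35) → 66
combine d(42), e(45) → 87
combine 66, b(70) → 136
combine 87, 136 → 223
e sits 2 levels below the root, so its codeword is 2 bits.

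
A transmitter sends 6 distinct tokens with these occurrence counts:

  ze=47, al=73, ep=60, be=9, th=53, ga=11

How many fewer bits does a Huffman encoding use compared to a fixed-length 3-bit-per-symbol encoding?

166

Fixed-length: 3 bits × 253 symbols = 759 bits.
Huffman merges:
be(9) + ga(11) → 20
20 + ze(47) → 67
th(53) + ep(60) → 113
67 + al(73) → 140
113 + 140 → 253
Huffman total = 20 + 67 + 113 + 140 + 253 = 593 bits.
Saving = 759 − 593 = 166 bits.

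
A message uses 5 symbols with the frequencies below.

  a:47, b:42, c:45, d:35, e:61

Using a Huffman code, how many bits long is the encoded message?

Build the Huffman tree bottom-up:
merge d(35) and b(42): 77
merge c(45) and a(47): 92
merge e(61) and 77: 138
merge 92 and 138: 230
The encoded length is the sum of every internal node's weight: 77 + 92 + 138 + 230 = 537 bits.

537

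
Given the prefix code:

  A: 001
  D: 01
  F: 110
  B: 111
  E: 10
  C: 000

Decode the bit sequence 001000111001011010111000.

Read left to right; each codeword is recognised as soon as it completes (prefix code):
  001→A | 000→C | 111→B | 001→A | 01→D | 10→E | 10→E | 111→B | 000→C
Decoded message: ACBADEEBC

ACBADEEBC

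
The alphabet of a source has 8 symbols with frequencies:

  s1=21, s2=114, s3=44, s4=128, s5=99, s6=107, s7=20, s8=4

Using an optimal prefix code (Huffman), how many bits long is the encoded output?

Merge the two smallest weights repeatedly:
merge s8(4) and s7(20): 24
merge s1(21) and 24: 45
merge s3(44) and 45: 89
merge 89 and s5(99): 188
merge s6(107) and s2(114): 221
merge s4(128) and 188: 316
merge 221 and 316: 537
The encoded length is the sum of every internal node's weight: 24 + 45 + 89 + 188 + 221 + 316 + 537 = 1420 bits.

1420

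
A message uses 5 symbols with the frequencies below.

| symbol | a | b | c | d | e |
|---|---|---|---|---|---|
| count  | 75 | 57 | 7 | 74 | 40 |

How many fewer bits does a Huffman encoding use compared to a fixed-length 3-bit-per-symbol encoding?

Fixed-length: 3 bits × 253 symbols = 759 bits.
Huffman merges:
c(7) + e(40) → 47
47 + b(57) → 104
d(74) + a(75) → 149
104 + 149 → 253
Huffman total = 47 + 104 + 149 + 253 = 553 bits.
Saving = 759 − 553 = 206 bits.

206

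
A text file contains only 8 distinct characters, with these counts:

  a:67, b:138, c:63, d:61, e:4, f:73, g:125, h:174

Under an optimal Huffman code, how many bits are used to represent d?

5

Huffman merges, smallest pair first:
e(4) + d(61) → 65
c(63) + 65 → 128
a(67) + f(73) → 140
g(125) + 128 → 253
b(138) + 140 → 278
h(174) + 253 → 427
278 + 427 → 705
d sits 5 levels below the root, so its codeword is 5 bits.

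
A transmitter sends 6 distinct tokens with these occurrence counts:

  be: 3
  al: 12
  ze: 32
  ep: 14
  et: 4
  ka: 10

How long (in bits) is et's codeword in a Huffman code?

Repeatedly merge the two smallest:
merge be(3) and et(4): 7
merge 7 and ka(10): 17
merge al(12) and ep(14): 26
merge 17 and 26: 43
merge ze(32) and 43: 75
The subtree containing et is merged 4 times, so code length = 4.

4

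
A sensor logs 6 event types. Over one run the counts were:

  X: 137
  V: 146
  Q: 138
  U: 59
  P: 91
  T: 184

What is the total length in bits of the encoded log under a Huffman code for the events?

Merge the two smallest weights repeatedly:
U(59) + P(91) → 150
X(137) + Q(138) → 275
V(146) + 150 → 296
T(184) + 275 → 459
296 + 459 → 755
Total encoded bits = sum of merged weights = 150 + 275 + 296 + 459 + 755 = 1935.

1935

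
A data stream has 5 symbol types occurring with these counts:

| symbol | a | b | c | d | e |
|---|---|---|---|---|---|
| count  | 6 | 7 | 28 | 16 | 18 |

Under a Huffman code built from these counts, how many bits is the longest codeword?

3

Merge the two lowest-weight nodes at each step:
combine a(6), b(7) → 13
combine 13, d(16) → 29
combine e(18), c(28) → 46
combine 29, 46 → 75
The rarest symbols sit at the bottom; the longest codeword is 3 bits.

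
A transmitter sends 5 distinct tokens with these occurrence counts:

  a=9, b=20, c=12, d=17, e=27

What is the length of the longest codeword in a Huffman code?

Merge the two lowest-weight nodes at each step:
combine a(9), c(12) → 21
combine d(17), b(20) → 37
combine 21, e(27) → 48
combine 37, 48 → 85
The first pair merged (a, c) ends up deepest, at depth 3.

3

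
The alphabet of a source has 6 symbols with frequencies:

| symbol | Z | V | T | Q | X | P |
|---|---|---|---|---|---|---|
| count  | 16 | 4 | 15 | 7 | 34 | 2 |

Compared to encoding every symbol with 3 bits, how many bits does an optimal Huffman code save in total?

Fixed-length: 3 bits × 78 symbols = 234 bits.
Huffman merges:
merge P(2) and V(4): 6
merge 6 and Q(7): 13
merge 13 and T(15): 28
merge Z(16) and 28: 44
merge X(34) and 44: 78
Huffman total = 6 + 13 + 28 + 44 + 78 = 169 bits.
Saving = 234 − 169 = 65 bits.

65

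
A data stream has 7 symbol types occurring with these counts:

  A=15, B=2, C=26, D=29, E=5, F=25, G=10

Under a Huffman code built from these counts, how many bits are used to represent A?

Huffman merges, smallest pair first:
B(2) + E(5) → 7
7 + G(10) → 17
A(15) + 17 → 32
F(25) + C(26) → 51
D(29) + 32 → 61
51 + 61 → 112
A's leaf is at depth 3, giving a 3-bit codeword.

3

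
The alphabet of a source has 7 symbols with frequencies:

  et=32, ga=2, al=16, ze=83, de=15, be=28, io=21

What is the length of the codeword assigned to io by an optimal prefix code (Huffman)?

3

Build the tree from the bottom:
merge ga(2) and de(15): 17
merge al(16) and 17: 33
merge io(21) and be(28): 49
merge et(32) and 33: 65
merge 49 and 65: 114
merge ze(83) and 114: 197
io sits 3 levels below the root, so its codeword is 3 bits.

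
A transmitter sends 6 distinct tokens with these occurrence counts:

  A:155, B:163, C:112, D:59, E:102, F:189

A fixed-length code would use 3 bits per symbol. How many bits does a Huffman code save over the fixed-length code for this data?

Fixed-length: 3 bits × 780 symbols = 2340 bits.
Huffman merges:
combine D(59), E(102) → 161
combine C(112), A(155) → 267
combine 161, B(163) → 324
combine F(189), 267 → 456
combine 324, 456 → 780
Huffman total = 161 + 267 + 324 + 456 + 780 = 1988 bits.
Saving = 2340 − 1988 = 352 bits.

352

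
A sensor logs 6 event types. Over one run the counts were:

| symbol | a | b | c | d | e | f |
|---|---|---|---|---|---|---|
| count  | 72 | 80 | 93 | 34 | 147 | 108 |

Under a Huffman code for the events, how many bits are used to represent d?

Repeatedly merge the two smallest:
merge d(34) and a(72): 106
merge b(80) and c(93): 173
merge 106 and f(108): 214
merge e(147) and 173: 320
merge 214 and 320: 534
d sits 3 levels below the root, so its codeword is 3 bits.

3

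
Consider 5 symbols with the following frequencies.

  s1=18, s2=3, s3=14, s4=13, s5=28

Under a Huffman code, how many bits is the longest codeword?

3

Merge the two lowest-weight nodes at each step:
merge s2(3) and s4(13): 16
merge s3(14) and 16: 30
merge s1(18) and s5(28): 46
merge 30 and 46: 76
Maximum depth reached is 3.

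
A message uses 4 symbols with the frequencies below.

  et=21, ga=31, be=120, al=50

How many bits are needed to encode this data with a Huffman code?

376

Greedily combine the two least-frequent nodes:
merge et(21) and ga(31): 52
merge al(50) and 52: 102
merge 102 and be(120): 222
Each symbol's bit-cost is frequency × depth; summing gives 376 bits (equivalently 52 + 102 + 222).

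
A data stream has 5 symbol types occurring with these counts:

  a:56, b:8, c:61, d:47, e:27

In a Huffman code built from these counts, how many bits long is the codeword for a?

Build the tree from the bottom:
merge b(8) and e(27): 35
merge 35 and d(47): 82
merge a(56) and c(61): 117
merge 82 and 117: 199
a sits 2 levels below the root, so its codeword is 2 bits.

2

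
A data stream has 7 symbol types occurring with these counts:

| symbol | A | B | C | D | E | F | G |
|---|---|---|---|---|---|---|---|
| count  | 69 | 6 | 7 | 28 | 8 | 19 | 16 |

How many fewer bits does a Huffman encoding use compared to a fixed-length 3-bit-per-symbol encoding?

104

Fixed-length: 3 bits × 153 symbols = 459 bits.
Huffman merges:
combine B(6), C(7) → 13
combine E(8), 13 → 21
combine G(16), F(19) → 35
combine 21, D(28) → 49
combine 35, 49 → 84
combine A(69), 84 → 153
Huffman total = 13 + 21 + 35 + 49 + 84 + 153 = 355 bits.
Saving = 459 − 355 = 104 bits.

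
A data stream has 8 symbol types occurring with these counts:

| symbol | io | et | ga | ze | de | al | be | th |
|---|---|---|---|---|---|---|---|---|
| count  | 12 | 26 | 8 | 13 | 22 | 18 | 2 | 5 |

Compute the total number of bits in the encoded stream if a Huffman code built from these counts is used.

Greedily combine the two least-frequent nodes:
merge be(2) and th(5): 7
merge 7 and ga(8): 15
merge io(12) and ze(13): 25
merge 15 and al(18): 33
merge de(22) and 25: 47
merge et(26) and 33: 59
merge 47 and 59: 106
The encoded length is the sum of every internal node's weight: 7 + 15 + 25 + 33 + 47 + 59 + 106 = 292 bits.

292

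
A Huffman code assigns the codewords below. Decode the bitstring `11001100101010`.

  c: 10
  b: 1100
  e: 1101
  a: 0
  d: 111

bbccc

Read left to right; each codeword is recognised as soon as it completes (prefix code):
  1100→b | 1100→b | 10→c | 10→c | 10→c
Decoded message: bbccc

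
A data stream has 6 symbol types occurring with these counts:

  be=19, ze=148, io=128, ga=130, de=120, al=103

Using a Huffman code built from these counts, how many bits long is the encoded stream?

1660

Merge the two smallest weights repeatedly:
merge be(19) and al(103): 122
merge de(120) and 122: 242
merge io(128) and ga(130): 258
merge ze(148) and 242: 390
merge 258 and 390: 648
Total encoded bits = sum of merged weights = 122 + 242 + 258 + 390 + 648 = 1660.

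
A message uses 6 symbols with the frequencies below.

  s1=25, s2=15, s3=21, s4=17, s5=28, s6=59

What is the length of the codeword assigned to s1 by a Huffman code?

3

Huffman merges, smallest pair first:
s2(15) + s4(17) → 32
s3(21) + s1(25) → 46
s5(28) + 32 → 60
46 + s6(59) → 105
60 + 105 → 165
s1 sits 3 levels below the root, so its codeword is 3 bits.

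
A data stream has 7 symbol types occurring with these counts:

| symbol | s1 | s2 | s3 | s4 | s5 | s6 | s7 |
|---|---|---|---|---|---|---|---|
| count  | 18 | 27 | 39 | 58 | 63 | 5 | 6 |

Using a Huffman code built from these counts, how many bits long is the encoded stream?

Greedily combine the two least-frequent nodes:
s6(5) + s7(6) → 11
11 + s1(18) → 29
s2(27) + 29 → 56
s3(39) + 56 → 95
s4(58) + s5(63) → 121
95 + 121 → 216
Each symbol's bit-cost is frequency × depth; summing gives 528 bits (equivalently 11 + 29 + 56 + 95 + 121 + 216).

528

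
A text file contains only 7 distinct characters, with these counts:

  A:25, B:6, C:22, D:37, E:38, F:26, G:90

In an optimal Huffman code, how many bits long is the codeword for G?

Build the tree from the bottom:
merge B(6) and C(22): 28
merge A(25) and F(26): 51
merge 28 and D(37): 65
merge E(38) and 51: 89
merge 65 and 89: 154
merge G(90) and 154: 244
G sits one level below the root: a 1-bit codeword.

1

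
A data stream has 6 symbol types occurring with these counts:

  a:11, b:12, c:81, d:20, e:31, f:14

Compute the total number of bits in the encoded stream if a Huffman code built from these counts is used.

Greedily combine the two least-frequent nodes:
combine a(11), b(12) → 23
combine f(14), d(20) → 34
combine 23, e(31) → 54
combine 34, 54 → 88
combine c(81), 88 → 169
Each symbol's bit-cost is frequency × depth; summing gives 368 bits (equivalently 23 + 34 + 54 + 88 + 169).

368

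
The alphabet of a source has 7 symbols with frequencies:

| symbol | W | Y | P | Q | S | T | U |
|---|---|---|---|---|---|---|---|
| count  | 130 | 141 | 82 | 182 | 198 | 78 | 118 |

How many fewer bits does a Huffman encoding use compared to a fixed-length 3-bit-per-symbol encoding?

Fixed-length: 3 bits × 929 symbols = 2787 bits.
Huffman merges:
merge T(78) and P(82): 160
merge U(118) and W(130): 248
merge Y(141) and 160: 301
merge Q(182) and S(198): 380
merge 248 and 301: 549
merge 380 and 549: 929
Huffman total = 160 + 248 + 301 + 380 + 549 + 929 = 2567 bits.
Saving = 2787 − 2567 = 220 bits.

220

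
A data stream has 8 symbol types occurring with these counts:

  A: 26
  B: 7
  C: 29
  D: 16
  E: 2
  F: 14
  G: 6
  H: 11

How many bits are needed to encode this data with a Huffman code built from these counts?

301

Greedily combine the two least-frequent nodes:
E(2) + G(6) → 8
B(7) + 8 → 15
H(11) + F(14) → 25
15 + D(16) → 31
25 + A(26) → 51
C(29) + 31 → 60
51 + 60 → 111
The encoded length is the sum of every internal node's weight: 8 + 15 + 25 + 31 + 51 + 60 + 111 = 301 bits.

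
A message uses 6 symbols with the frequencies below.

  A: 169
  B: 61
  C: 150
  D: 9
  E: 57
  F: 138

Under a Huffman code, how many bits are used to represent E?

Huffman merges, smallest pair first:
D(9) + E(57) → 66
B(61) + 66 → 127
127 + F(138) → 265
C(150) + A(169) → 319
265 + 319 → 584
E sits 4 levels below the root, so its codeword is 4 bits.

4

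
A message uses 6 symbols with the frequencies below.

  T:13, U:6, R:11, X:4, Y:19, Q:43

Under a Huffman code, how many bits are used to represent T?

3

Build the tree from the bottom:
combine X(4), U(6) → 10
combine 10, R(11) → 21
combine T(13), Y(19) → 32
combine 21, 32 → 53
combine Q(43), 53 → 96
T sits 3 levels below the root, so its codeword is 3 bits.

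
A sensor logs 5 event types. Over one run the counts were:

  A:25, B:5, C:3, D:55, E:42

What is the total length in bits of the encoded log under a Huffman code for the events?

246

Greedily combine the two least-frequent nodes:
C(3) + B(5) → 8
8 + A(25) → 33
33 + E(42) → 75
D(55) + 75 → 130
The encoded length is the sum of every internal node's weight: 8 + 33 + 75 + 130 = 246 bits.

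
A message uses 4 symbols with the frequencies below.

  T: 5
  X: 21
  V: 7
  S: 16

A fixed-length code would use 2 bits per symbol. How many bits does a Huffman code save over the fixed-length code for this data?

9

Fixed-length: 2 bits × 49 symbols = 98 bits.
Huffman merges:
combine T(5), V(7) → 12
combine 12, S(16) → 28
combine X(21), 28 → 49
Huffman total = 12 + 28 + 49 = 89 bits.
Saving = 98 − 89 = 9 bits.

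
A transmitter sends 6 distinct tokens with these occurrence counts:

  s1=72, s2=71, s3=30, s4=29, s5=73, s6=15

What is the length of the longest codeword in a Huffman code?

Merge the two lowest-weight nodes at each step:
merge s6(15) and s4(29): 44
merge s3(30) and 44: 74
merge s2(71) and s1(72): 143
merge s5(73) and 74: 147
merge 143 and 147: 290
The rarest symbols sit at the bottom; the longest codeword is 4 bits.

4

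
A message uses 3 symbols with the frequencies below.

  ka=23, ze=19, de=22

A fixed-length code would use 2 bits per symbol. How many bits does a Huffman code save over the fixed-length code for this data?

23

Fixed-length: 2 bits × 64 symbols = 128 bits.
Huffman merges:
ze(19) + de(22) → 41
ka(23) + 41 → 64
Huffman total = 41 + 64 = 105 bits.
Saving = 128 − 105 = 23 bits.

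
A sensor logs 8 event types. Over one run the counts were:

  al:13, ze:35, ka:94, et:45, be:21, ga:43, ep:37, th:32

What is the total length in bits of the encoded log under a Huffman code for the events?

900

Merge the two smallest weights repeatedly:
al(13) + be(21) → 34
th(32) + 34 → 66
ze(35) + ep(37) → 72
ga(43) + et(45) → 88
66 + 72 → 138
88 + ka(94) → 182
138 + 182 → 320
Total encoded bits = sum of merged weights = 34 + 66 + 72 + 88 + 138 + 182 + 320 = 900.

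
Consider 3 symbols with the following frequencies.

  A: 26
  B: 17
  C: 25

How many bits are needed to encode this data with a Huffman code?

110

Merge the two smallest weights repeatedly:
combine B(17), C(25) → 42
combine A(26), 42 → 68
Each symbol's bit-cost is frequency × depth; summing gives 110 bits (equivalently 42 + 68).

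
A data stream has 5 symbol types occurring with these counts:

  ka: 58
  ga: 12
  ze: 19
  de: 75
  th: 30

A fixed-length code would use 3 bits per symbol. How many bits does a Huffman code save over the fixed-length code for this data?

Fixed-length: 3 bits × 194 symbols = 582 bits.
Huffman merges:
combine ga(12), ze(19) → 31
combine th(30), 31 → 61
combine ka(58), 61 → 119
combine de(75), 119 → 194
Huffman total = 31 + 61 + 119 + 194 = 405 bits.
Saving = 582 − 405 = 177 bits.

177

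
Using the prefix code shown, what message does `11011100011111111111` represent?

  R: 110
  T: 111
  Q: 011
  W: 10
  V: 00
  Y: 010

RTVQTTT

Read left to right; each codeword is recognised as soon as it completes (prefix code):
  110→R | 111→T | 00→V | 011→Q | 111→T | 111→T | 111→T
Decoded message: RTVQTTT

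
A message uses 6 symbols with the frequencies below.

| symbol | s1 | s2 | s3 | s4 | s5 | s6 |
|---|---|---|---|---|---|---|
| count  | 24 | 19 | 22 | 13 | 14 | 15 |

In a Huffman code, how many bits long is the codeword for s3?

Build the tree from the bottom:
s4(13) + s5(14) → 27
s6(15) + s2(19) → 34
s3(22) + s1(24) → 46
27 + 34 → 61
46 + 61 → 107
s3's leaf is at depth 2, giving a 2-bit codeword.

2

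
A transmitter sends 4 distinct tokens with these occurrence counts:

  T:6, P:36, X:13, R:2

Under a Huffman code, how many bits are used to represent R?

3

Repeatedly merge the two smallest:
merge R(2) and T(6): 8
merge 8 and X(13): 21
merge 21 and P(36): 57
The subtree containing R is merged 3 times, so code length = 3.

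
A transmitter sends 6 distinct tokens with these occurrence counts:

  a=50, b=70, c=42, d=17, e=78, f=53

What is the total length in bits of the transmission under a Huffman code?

782

Greedily combine the two least-frequent nodes:
combine d(17), c(42) → 59
combine a(50), f(53) → 103
combine 59, b(70) → 129
combine e(78), 103 → 181
combine 129, 181 → 310
The encoded length is the sum of every internal node's weight: 59 + 103 + 129 + 181 + 310 = 782 bits.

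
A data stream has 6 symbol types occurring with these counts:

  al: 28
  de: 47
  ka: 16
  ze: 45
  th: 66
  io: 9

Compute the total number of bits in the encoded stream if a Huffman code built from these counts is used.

500

Greedily combine the two least-frequent nodes:
io(9) + ka(16) → 25
25 + al(28) → 53
ze(45) + de(47) → 92
53 + th(66) → 119
92 + 119 → 211
Total encoded bits = sum of merged weights = 25 + 53 + 92 + 119 + 211 = 500.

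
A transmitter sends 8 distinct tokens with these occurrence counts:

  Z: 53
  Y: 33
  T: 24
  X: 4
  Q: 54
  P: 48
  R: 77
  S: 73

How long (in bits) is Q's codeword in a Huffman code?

3

Build the tree from the bottom:
merge X(4) and T(24): 28
merge 28 and Y(33): 61
merge P(48) and Z(53): 101
merge Q(54) and 61: 115
merge S(73) and R(77): 150
merge 101 and 115: 216
merge 150 and 216: 366
Q's leaf is at depth 3, giving a 3-bit codeword.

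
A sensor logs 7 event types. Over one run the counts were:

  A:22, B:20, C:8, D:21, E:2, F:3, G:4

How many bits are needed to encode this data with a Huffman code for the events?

191

Build the Huffman tree bottom-up:
merge E(2) and F(3): 5
merge G(4) and 5: 9
merge C(8) and 9: 17
merge 17 and B(20): 37
merge D(21) and A(22): 43
merge 37 and 43: 80
Total encoded bits = sum of merged weights = 5 + 9 + 17 + 37 + 43 + 80 = 191.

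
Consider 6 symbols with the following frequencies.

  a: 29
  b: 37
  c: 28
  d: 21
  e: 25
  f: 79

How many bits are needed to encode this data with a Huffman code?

Merge the two smallest weights repeatedly:
merge d(21) and e(25): 46
merge c(28) and a(29): 57
merge b(37) and 46: 83
merge 57 and f(79): 136
merge 83 and 136: 219
Total encoded bits = sum of merged weights = 46 + 57 + 83 + 136 + 219 = 541.

541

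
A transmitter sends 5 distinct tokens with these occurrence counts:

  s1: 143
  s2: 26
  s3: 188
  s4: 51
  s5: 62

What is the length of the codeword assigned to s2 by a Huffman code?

Huffman merges, smallest pair first:
s2(26) + s4(51) → 77
s5(62) + 77 → 139
139 + s1(143) → 282
s3(188) + 282 → 470
The subtree containing s2 is merged 4 times, so code length = 4.

4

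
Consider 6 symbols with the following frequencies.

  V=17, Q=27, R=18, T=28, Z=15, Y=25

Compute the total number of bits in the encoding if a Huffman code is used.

335

Build the Huffman tree bottom-up:
Z(15) + V(17) → 32
R(18) + Y(25) → 43
Q(27) + T(28) → 55
32 + 43 → 75
55 + 75 → 130
Total encoded bits = sum of merged weights = 32 + 43 + 55 + 75 + 130 = 335.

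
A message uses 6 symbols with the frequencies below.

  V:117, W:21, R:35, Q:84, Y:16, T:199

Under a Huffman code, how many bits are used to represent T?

Repeatedly merge the two smallest:
merge Y(16) and W(21): 37
merge R(35) and 37: 72
merge 72 and Q(84): 156
merge V(117) and 156: 273
merge T(199) and 273: 472
T is merged only at the final step, so code length = 1.

1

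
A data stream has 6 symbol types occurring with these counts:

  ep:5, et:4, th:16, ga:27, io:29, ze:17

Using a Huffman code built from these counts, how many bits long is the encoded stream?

230

Build the Huffman tree bottom-up:
merge et(4) and ep(5): 9
merge 9 and th(16): 25
merge ze(17) and 25: 42
merge ga(27) and io(29): 56
merge 42 and 56: 98
Each symbol's bit-cost is frequency × depth; summing gives 230 bits (equivalently 9 + 25 + 42 + 56 + 98).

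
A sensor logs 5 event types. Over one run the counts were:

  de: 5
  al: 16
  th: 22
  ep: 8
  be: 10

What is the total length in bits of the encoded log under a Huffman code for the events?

Merge the two smallest weights repeatedly:
combine de(5), ep(8) → 13
combine be(10), 13 → 23
combine al(16), th(22) → 38
combine 23, 38 → 61
Total encoded bits = sum of merged weights = 13 + 23 + 38 + 61 = 135.

135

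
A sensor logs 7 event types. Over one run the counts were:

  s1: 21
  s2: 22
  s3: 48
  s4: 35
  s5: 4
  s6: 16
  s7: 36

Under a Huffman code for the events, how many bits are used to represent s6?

Repeatedly merge the two smallest:
merge s5(4) and s6(16): 20
merge 20 and s1(21): 41
merge s2(22) and s4(35): 57
merge s7(36) and 41: 77
merge s3(48) and 57: 105
merge 77 and 105: 182
The subtree containing s6 is merged 4 times, so code length = 4.

4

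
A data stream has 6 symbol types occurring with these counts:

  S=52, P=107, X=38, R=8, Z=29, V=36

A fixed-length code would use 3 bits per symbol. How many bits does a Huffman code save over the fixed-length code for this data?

177

Fixed-length: 3 bits × 270 symbols = 810 bits.
Huffman merges:
merge R(8) and Z(29): 37
merge V(36) and 37: 73
merge X(38) and S(52): 90
merge 73 and 90: 163
merge P(107) and 163: 270
Huffman total = 37 + 73 + 90 + 163 + 270 = 633 bits.
Saving = 810 − 633 = 177 bits.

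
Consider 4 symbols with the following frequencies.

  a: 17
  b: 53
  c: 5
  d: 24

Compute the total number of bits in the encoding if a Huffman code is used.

167

Merge the two smallest weights repeatedly:
c(5) + a(17) → 22
22 + d(24) → 46
46 + b(53) → 99
The encoded length is the sum of every internal node's weight: 22 + 46 + 99 = 167 bits.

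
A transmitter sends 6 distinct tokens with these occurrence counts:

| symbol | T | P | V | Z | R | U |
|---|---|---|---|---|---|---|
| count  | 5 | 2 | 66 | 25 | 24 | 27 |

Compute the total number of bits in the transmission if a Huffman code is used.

Greedily combine the two least-frequent nodes:
combine P(2), T(5) → 7
combine 7, R(24) → 31
combine Z(25), U(27) → 52
combine 31, 52 → 83
combine V(66), 83 → 149
Each symbol's bit-cost is frequency × depth; summing gives 322 bits (equivalently 7 + 31 + 52 + 83 + 149).

322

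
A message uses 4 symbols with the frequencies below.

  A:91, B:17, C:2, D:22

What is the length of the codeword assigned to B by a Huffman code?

Repeatedly merge the two smallest:
combine C(2), B(17) → 19
combine 19, D(22) → 41
combine 41, A(91) → 132
B sits 3 levels below the root, so its codeword is 3 bits.

3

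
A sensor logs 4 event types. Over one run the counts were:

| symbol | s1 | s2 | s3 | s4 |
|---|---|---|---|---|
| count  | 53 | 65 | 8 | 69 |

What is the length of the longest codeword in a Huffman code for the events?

3

Merge the two lowest-weight nodes at each step:
s3(8) + s1(53) → 61
61 + s2(65) → 126
s4(69) + 126 → 195
Maximum depth reached is 3.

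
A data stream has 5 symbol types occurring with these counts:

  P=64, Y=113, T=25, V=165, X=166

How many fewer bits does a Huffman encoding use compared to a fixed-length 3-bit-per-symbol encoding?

444

Fixed-length: 3 bits × 533 symbols = 1599 bits.
Huffman merges:
T(25) + P(64) → 89
89 + Y(113) → 202
V(165) + X(166) → 331
202 + 331 → 533
Huffman total = 89 + 202 + 331 + 533 = 1155 bits.
Saving = 1599 − 1155 = 444 bits.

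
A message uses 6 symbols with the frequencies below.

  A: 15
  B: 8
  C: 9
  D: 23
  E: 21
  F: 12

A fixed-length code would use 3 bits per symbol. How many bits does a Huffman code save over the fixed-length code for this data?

44

Fixed-length: 3 bits × 88 symbols = 264 bits.
Huffman merges:
combine B(8), C(9) → 17
combine F(12), A(15) → 27
combine 17, E(21) → 38
combine D(23), 27 → 50
combine 38, 50 → 88
Huffman total = 17 + 27 + 38 + 50 + 88 = 220 bits.
Saving = 264 − 220 = 44 bits.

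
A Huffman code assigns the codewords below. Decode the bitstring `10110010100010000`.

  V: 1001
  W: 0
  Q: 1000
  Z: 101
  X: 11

ZVWQQW

Read left to right; each codeword is recognised as soon as it completes (prefix code):
  101→Z | 1001→V | 0→W | 1000→Q | 1000→Q | 0→W
Decoded message: ZVWQQW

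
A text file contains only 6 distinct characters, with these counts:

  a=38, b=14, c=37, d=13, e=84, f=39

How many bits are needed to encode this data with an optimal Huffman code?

Greedily combine the two least-frequent nodes:
d(13) + b(14) → 27
27 + c(37) → 64
a(38) + f(39) → 77
64 + 77 → 141
e(84) + 141 → 225
Each symbol's bit-cost is frequency × depth; summing gives 534 bits (equivalently 27 + 64 + 77 + 141 + 225).

534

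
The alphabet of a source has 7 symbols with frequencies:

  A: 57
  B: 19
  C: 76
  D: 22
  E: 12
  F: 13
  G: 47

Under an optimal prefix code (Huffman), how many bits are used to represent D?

Build the tree from the bottom:
E(12) + F(13) → 25
B(19) + D(22) → 41
25 + 41 → 66
G(47) + A(57) → 104
66 + C(76) → 142
104 + 142 → 246
D sits 4 levels below the root, so its codeword is 4 bits.

4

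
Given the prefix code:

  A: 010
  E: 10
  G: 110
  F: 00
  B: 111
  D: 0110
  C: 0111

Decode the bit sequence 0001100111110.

FDCG

Read left to right; each codeword is recognised as soon as it completes (prefix code):
  00→F | 0110→D | 0111→C | 110→G
Decoded message: FDCG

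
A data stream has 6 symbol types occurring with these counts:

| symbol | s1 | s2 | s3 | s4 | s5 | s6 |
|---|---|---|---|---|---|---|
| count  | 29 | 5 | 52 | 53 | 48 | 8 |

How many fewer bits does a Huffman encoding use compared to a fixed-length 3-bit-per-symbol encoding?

140

Fixed-length: 3 bits × 195 symbols = 585 bits.
Huffman merges:
s2(5) + s6(8) → 13
13 + s1(29) → 42
42 + s5(48) → 90
s3(52) + s4(53) → 105
90 + 105 → 195
Huffman total = 13 + 42 + 90 + 105 + 195 = 445 bits.
Saving = 585 − 445 = 140 bits.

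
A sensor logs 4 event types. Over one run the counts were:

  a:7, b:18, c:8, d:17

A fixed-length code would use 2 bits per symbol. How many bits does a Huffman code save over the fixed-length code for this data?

3

Fixed-length: 2 bits × 50 symbols = 100 bits.
Huffman merges:
a(7) + c(8) → 15
15 + d(17) → 32
b(18) + 32 → 50
Huffman total = 15 + 32 + 50 = 97 bits.
Saving = 100 − 97 = 3 bits.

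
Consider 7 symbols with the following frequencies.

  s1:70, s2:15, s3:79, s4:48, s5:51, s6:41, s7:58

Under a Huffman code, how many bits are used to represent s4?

Build the tree from the bottom:
combine s2(15), s6(41) → 56
combine s4(48), s5(51) → 99
combine 56, s7(58) → 114
combine s1(70), s3(79) → 149
combine 99, 114 → 213
combine 149, 213 → 362
s4 sits 3 levels below the root, so its codeword is 3 bits.

3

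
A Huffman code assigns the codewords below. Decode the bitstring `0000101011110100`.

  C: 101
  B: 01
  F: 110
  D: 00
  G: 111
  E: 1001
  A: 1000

Read left to right; each codeword is recognised as soon as it completes (prefix code):
  00→D | 00→D | 101→C | 01→B | 111→G | 01→B | 00→D
Decoded message: DDCBGBD

DDCBGBD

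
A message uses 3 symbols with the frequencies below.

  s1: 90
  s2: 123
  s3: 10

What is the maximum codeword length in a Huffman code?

2

Merge the two lowest-weight nodes at each step:
combine s3(10), s1(90) → 100
combine 100, s2(123) → 223
Maximum depth reached is 2.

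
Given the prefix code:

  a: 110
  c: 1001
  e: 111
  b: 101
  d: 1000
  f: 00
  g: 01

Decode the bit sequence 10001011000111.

dbde

Read left to right; each codeword is recognised as soon as it completes (prefix code):
  1000→d | 101→b | 1000→d | 111→e
Decoded message: dbde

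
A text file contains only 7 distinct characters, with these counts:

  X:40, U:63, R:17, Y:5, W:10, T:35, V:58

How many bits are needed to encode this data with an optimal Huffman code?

570

Greedily combine the two least-frequent nodes:
Y(5) + W(10) → 15
15 + R(17) → 32
32 + T(35) → 67
X(40) + V(58) → 98
U(63) + 67 → 130
98 + 130 → 228
Total encoded bits = sum of merged weights = 15 + 32 + 67 + 98 + 130 + 228 = 570.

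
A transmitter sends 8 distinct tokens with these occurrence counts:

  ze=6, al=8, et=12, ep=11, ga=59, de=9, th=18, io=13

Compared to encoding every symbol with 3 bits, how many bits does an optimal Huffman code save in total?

Fixed-length: 3 bits × 136 symbols = 408 bits.
Huffman merges:
ze(6) + al(8) → 14
de(9) + ep(11) → 20
et(12) + io(13) → 25
14 + th(18) → 32
20 + 25 → 45
32 + 45 → 77
ga(59) + 77 → 136
Huffman total = 14 + 20 + 25 + 32 + 45 + 77 + 136 = 349 bits.
Saving = 408 − 349 = 59 bits.

59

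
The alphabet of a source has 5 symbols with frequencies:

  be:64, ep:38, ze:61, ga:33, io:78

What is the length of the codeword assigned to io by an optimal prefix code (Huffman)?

2

Repeatedly merge the two smallest:
combine ga(33), ep(38) → 71
combine ze(61), be(64) → 125
combine 71, io(78) → 149
combine 125, 149 → 274
io's leaf is at depth 2, giving a 2-bit codeword.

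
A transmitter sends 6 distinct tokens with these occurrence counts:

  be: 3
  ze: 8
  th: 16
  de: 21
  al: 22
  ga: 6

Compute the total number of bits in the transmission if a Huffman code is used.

Merge the two smallest weights repeatedly:
be(3) + ga(6) → 9
ze(8) + 9 → 17
th(16) + 17 → 33
de(21) + al(22) → 43
33 + 43 → 76
The encoded length is the sum of every internal node's weight: 9 + 17 + 33 + 43 + 76 = 178 bits.

178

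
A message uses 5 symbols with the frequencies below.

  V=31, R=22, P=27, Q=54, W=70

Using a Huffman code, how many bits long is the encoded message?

457

Build the Huffman tree bottom-up:
R(22) + P(27) → 49
V(31) + 49 → 80
Q(54) + W(70) → 124
80 + 124 → 204
Each symbol's bit-cost is frequency × depth; summing gives 457 bits (equivalently 49 + 80 + 124 + 204).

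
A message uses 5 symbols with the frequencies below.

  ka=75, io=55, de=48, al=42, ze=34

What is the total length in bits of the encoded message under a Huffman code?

Build the Huffman tree bottom-up:
combine ze(34), al(42) → 76
combine de(48), io(55) → 103
combine ka(75), 76 → 151
combine 103, 151 → 254
Total encoded bits = sum of merged weights = 76 + 103 + 151 + 254 = 584.

584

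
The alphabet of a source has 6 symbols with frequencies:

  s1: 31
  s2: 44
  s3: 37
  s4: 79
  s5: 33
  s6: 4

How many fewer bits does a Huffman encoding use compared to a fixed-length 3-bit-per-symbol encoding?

Fixed-length: 3 bits × 228 symbols = 684 bits.
Huffman merges:
merge s6(4) and s1(31): 35
merge s5(33) and 35: 68
merge s3(37) and s2(44): 81
merge 68 and s4(79): 147
merge 81 and 147: 228
Huffman total = 35 + 68 + 81 + 147 + 228 = 559 bits.
Saving = 684 − 559 = 125 bits.

125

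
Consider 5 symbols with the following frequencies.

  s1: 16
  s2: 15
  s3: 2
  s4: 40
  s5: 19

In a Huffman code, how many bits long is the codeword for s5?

Repeatedly merge the two smallest:
combine s3(2), s2(15) → 17
combine s1(16), 17 → 33
combine s5(19), 33 → 52
combine s4(40), 52 → 92
The subtree containing s5 is merged 2 times, so code length = 2.

2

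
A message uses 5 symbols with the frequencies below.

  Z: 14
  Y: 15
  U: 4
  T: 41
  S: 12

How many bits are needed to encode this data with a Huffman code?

176

Build the Huffman tree bottom-up:
U(4) + S(12) → 16
Z(14) + Y(15) → 29
16 + 29 → 45
T(41) + 45 → 86
Each symbol's bit-cost is frequency × depth; summing gives 176 bits (equivalently 16 + 29 + 45 + 86).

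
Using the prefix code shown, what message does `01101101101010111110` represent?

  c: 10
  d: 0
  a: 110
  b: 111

daaaccba

Read left to right; each codeword is recognised as soon as it completes (prefix code):
  0→d | 110→a | 110→a | 110→a | 10→c | 10→c | 111→b | 110→a
Decoded message: daaaccba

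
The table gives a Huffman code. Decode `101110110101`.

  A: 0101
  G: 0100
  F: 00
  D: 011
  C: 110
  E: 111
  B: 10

Read left to right; each codeword is recognised as soon as it completes (prefix code):
  10→B | 111→E | 011→D | 0101→A
Decoded message: BEDA

BEDA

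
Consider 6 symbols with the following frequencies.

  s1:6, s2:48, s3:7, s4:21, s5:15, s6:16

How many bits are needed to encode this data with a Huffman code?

256

Greedily combine the two least-frequent nodes:
s1(6) + s3(7) → 13
13 + s5(15) → 28
s6(16) + s4(21) → 37
28 + 37 → 65
s2(48) + 65 → 113
Total encoded bits = sum of merged weights = 13 + 28 + 37 + 65 + 113 = 256.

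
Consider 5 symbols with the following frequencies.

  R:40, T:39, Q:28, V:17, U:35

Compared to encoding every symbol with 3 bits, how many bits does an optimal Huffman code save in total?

Fixed-length: 3 bits × 159 symbols = 477 bits.
Huffman merges:
V(17) + Q(28) → 45
U(35) + T(39) → 74
R(40) + 45 → 85
74 + 85 → 159
Huffman total = 45 + 74 + 85 + 159 = 363 bits.
Saving = 477 − 363 = 114 bits.

114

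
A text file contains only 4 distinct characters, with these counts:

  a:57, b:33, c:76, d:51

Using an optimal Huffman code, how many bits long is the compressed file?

Merge the two smallest weights repeatedly:
combine b(33), d(51) → 84
combine a(57), c(76) → 133
combine 84, 133 → 217
The encoded length is the sum of every internal node's weight: 84 + 133 + 217 = 434 bits.

434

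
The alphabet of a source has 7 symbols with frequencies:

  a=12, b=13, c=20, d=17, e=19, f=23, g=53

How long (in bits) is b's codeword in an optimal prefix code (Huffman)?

3

Huffman merges, smallest pair first:
a(12) + b(13) → 25
d(17) + e(19) → 36
c(20) + f(23) → 43
25 + 36 → 61
43 + g(53) → 96
61 + 96 → 157
b's leaf is at depth 3, giving a 3-bit codeword.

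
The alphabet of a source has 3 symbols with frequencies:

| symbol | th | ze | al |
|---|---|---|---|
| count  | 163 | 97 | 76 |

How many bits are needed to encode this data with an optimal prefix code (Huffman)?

509

Greedily combine the two least-frequent nodes:
merge al(76) and ze(97): 173
merge th(163) and 173: 336
Each symbol's bit-cost is frequency × depth; summing gives 509 bits (equivalently 173 + 336).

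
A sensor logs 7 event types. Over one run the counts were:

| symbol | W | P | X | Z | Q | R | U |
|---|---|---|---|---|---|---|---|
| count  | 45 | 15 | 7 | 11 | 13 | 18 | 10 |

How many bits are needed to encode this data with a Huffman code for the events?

308

Merge the two smallest weights repeatedly:
X(7) + U(10) → 17
Z(11) + Q(13) → 24
P(15) + 17 → 32
R(18) + 24 → 42
32 + 42 → 74
W(45) + 74 → 119
The encoded length is the sum of every internal node's weight: 17 + 24 + 32 + 42 + 74 + 119 = 308 bits.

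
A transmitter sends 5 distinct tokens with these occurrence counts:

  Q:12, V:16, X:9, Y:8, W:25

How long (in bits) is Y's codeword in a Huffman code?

Repeatedly merge the two smallest:
combine Y(8), X(9) → 17
combine Q(12), V(16) → 28
combine 17, W(25) → 42
combine 28, 42 → 70
Y's leaf is at depth 3, giving a 3-bit codeword.

3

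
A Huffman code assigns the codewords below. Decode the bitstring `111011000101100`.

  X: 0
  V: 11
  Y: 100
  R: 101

VRYXRY

Read left to right; each codeword is recognised as soon as it completes (prefix code):
  11→V | 101→R | 100→Y | 0→X | 101→R | 100→Y
Decoded message: VRYXRY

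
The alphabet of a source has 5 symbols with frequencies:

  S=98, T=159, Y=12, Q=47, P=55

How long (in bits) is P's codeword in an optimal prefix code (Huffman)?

3

Repeatedly merge the two smallest:
merge Y(12) and Q(47): 59
merge P(55) and 59: 114
merge S(98) and 114: 212
merge T(159) and 212: 371
P's leaf is at depth 3, giving a 3-bit codeword.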